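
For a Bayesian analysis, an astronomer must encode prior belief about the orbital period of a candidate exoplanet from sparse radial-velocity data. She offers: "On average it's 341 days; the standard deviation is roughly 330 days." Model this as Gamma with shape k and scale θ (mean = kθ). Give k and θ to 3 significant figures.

For Gamma(k, scale θ): mean = kθ, variance = kθ², so CV = 1/√k.
CV = SD/mean = 330/341 = 0.9677, hence k = 1/CV² = 1.07.
Then θ = mean/k = 341/1.07 = 319.

k ≈ 1.07, θ ≈ 319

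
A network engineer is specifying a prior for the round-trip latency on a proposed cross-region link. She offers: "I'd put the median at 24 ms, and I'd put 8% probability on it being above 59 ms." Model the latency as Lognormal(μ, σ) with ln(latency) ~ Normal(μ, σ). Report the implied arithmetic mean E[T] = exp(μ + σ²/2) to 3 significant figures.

E[T] ≈ 29.5 ms

If T ~ Lognormal(μ,σ) then ln T ~ Normal(μ,σ), so the p-quantile of ln T is μ + z_p·σ.
ln(24) = 3.178 and ln(59) = 4.078; z_{0.5} = 0, z_{0.92} = 1.405.
σ = (4.078 − 3.178)/(1.405 − (0)) = 0.640.
μ = 3.178 − (0)·0.640 = 3.178.
E[T] = exp(μ + σ²/2) = exp(3.178 + 0.2049) = 29.5 ms.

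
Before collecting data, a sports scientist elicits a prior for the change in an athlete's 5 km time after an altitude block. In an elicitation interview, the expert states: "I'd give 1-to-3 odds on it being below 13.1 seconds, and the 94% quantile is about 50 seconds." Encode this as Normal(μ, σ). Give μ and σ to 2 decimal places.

The p-quantile of Normal(μ,σ) is μ + z_p·σ, with z_{0.25} = -0.6745 and z_{0.94} = 1.555.
Eliminate σ: μ = (z₂·x₁ − z₁·x₂)/(z₂ − z₁) = (1.555·13.1 − (-0.6745)·50)/2.229 = 24.26.
Then σ = (x₂ − x₁)/(z₂ − z₁) = (50 − 13.1)/2.229 = 16.55.

μ = 24.26, σ = 16.55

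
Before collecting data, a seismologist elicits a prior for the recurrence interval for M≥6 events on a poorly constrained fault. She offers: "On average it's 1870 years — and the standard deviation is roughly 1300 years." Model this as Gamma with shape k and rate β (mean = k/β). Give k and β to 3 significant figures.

For Gamma(k, rate β): mean = k/β, variance = k/β², so CV = 1/√k.
CV = SD/mean = 1300/1870 = 0.6952, hence k = 1/CV² = 2.07.
Then β = k/mean = 2.07/1870 = 0.00111.

k ≈ 2.07, β ≈ 0.00111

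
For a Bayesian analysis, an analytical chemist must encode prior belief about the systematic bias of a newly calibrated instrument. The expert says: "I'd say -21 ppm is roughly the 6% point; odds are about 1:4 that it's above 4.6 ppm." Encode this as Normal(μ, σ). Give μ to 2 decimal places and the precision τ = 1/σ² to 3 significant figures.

μ = -4.39, τ = 0.00876

The p-quantile of Normal(μ,σ) is μ + z_p·σ, with z_{0.06} = -1.555 and z_{0.8} = 0.8416.
Eliminate σ: μ = (z₂·x₁ − z₁·x₂)/(z₂ − z₁) = (0.8416·-21 − (-1.555)·4.6)/2.396 = -4.39.
Then σ = (x₂ − x₁)/(z₂ − z₁) = (4.6 − -21)/2.396 = 10.68.
Precision τ = 1/σ² = 1/10.68² = 0.00876.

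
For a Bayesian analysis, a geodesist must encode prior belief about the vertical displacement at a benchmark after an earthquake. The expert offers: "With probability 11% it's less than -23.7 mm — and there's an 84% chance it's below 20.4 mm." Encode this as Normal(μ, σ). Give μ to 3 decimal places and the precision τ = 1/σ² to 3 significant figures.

For Normal(μ,σ), the p-quantile is μ + z_p·σ. Here z_{0.11} = -1.227, z_{0.84} = 0.9945.
So -23.7 = μ − 1.227σ and 20.4 = μ + 0.9945σ.
Subtracting: σ = (20.4 − -23.7)/(0.9945 − (-1.227)) = 19.856.
Then μ = -23.7 − (-1.227)·19.856 = 0.654.
Precision τ = 1/σ² = 1/19.86² = 0.00254.

μ = 0.654, τ = 0.00254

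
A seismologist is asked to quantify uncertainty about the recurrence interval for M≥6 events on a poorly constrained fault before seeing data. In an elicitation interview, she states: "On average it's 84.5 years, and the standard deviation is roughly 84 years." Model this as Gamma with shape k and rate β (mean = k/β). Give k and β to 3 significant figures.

For Gamma(k, rate β): mean = k/β, variance = k/β², so CV = 1/√k.
CV = SD/mean = 84/84.5 = 0.9941, hence k = 1/CV² = 1.01.
Then β = k/mean = 1.01/84.5 = 0.012.

k ≈ 1.01, β ≈ 0.012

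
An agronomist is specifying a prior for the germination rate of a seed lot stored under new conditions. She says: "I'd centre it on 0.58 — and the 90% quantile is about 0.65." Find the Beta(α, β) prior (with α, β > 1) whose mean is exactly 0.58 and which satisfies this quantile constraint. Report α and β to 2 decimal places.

With mean 0.58 fixed, write α = 0.58s, β = 0.42s where s = α+β.
Need P(θ < 0.65) = 0.9 under Beta(0.58s, 0.42s). Normal approximation: (q−m)/√(m(1−m)/s) ≈ z_{0.9} = 1.28, so s ≈ 0.58·0.42·(1.28)²/(0.65−0.58)² = 81.6.
At s = 81.6: P(θ<0.65) ≈ 0.902. Adjusting to match 0.9 gives s ≈ 80.29.
So α = 0.58·80.29 ≈ 46.57, β = 0.42·80.29 ≈ 33.72.

α ≈ 46.57, β ≈ 33.72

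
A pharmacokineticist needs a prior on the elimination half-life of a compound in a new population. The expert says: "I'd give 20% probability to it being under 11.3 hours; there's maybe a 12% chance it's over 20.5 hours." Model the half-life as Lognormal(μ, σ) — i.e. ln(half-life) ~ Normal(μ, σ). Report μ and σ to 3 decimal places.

μ ≈ 2.673, σ ≈ 0.295

If T ~ Lognormal(μ,σ) then ln T ~ Normal(μ,σ), so the p-quantile of ln T is μ + z_p·σ.
ln(11.3) = 2.425 and ln(20.5) = 3.02; z_{0.2} = -0.8416, z_{0.88} = 1.175.
σ = (3.02 − 2.425)/(1.175 − (-0.8416)) = 0.295.
μ = 2.425 − (-0.8416)·0.295 = 2.673.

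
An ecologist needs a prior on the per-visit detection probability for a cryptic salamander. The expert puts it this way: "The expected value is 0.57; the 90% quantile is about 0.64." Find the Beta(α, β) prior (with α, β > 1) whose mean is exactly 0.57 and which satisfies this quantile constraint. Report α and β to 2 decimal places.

α ≈ 46.13, β ≈ 34.80

With mean 0.57 fixed, write α = 0.57s, β = 0.43s where s = α+β.
Need P(θ < 0.64) = 0.9 under Beta(0.57s, 0.43s). Normal approximation: (q−m)/√(m(1−m)/s) ≈ z_{0.9} = 1.28, so s ≈ 0.57·0.43·(1.28)²/(0.64−0.57)² = 82.2.
At s = 82.2: P(θ<0.64) ≈ 0.902. Adjusting to match 0.9 gives s ≈ 80.92.
So α = 0.57·80.92 ≈ 46.13, β = 0.43·80.92 ≈ 34.80.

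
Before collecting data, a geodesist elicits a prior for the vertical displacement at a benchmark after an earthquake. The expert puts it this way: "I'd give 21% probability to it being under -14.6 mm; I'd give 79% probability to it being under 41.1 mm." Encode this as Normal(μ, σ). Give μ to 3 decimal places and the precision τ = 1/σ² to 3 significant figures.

μ = 13.250, τ = 0.000838

For Normal(μ,σ), the p-quantile is μ + z_p·σ. Here z_{0.21} = -0.8064, z_{0.79} = 0.8064.
So -14.6 = μ − 0.8064σ and 41.1 = μ + 0.8064σ.
Subtracting: σ = (41.1 − -14.6)/(0.8064 − (-0.8064)) = 34.535.
Then μ = -14.6 − (-0.8064)·34.535 = 13.250.
Precision τ = 1/σ² = 1/34.54² = 0.000838.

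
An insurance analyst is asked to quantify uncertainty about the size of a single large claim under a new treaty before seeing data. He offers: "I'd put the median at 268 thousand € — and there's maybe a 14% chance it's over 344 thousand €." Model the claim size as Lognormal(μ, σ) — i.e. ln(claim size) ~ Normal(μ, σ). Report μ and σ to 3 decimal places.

μ ≈ 5.591, σ ≈ 0.231

If T ~ Lognormal(μ,σ) then ln T ~ Normal(μ,σ), so the p-quantile of ln T is μ + z_p·σ.
ln(268) = 5.591 and ln(344) = 5.841; z_{0.5} = 0, z_{0.86} = 1.08.
σ = (5.841 − 5.591)/(1.08 − (0)) = 0.231.
μ = 5.591 − (0)·0.231 = 5.591.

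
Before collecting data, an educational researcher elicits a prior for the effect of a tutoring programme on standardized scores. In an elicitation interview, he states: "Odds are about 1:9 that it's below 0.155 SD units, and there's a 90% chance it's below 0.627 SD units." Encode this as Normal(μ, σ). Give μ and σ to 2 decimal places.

The p-quantile of Normal(μ,σ) is μ + z_p·σ, with z_{0.1} = -1.282 and z_{0.9} = 1.282.
Eliminate σ: μ = (z₂·x₁ − z₁·x₂)/(z₂ − z₁) = (1.282·0.155 − (-1.282)·0.627)/2.563 = 0.39.
Then σ = (x₂ − x₁)/(z₂ − z₁) = (0.627 − 0.155)/2.563 = 0.18.

μ = 0.39, σ = 0.18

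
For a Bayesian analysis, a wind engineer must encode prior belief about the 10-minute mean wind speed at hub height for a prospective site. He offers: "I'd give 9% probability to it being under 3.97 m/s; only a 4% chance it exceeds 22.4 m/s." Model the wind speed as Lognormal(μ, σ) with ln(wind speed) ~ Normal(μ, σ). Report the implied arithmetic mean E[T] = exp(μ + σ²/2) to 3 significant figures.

If T ~ Lognormal(μ,σ) then ln T ~ Normal(μ,σ), so the p-quantile of ln T is μ + z_p·σ.
ln(3.97) = 1.379 and ln(22.4) = 3.109; z_{0.09} = -1.341, z_{0.96} = 1.751.
σ = (3.109 − 1.379)/(1.751 − (-1.341)) = 0.560.
μ = 1.379 − (-1.341)·0.560 = 2.129.
E[T] = exp(μ + σ²/2) = exp(2.129 + 0.1566) = 9.83 m/s.

E[T] ≈ 9.83 m/s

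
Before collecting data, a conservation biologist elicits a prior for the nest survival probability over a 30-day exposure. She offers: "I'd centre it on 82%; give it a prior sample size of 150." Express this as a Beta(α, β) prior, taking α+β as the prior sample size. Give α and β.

α = 123, β = 27

Under the effective-sample-size interpretation, Beta(α, β) has prior mean α/(α+β) and prior sample size α+β.
So α+β = 150 and α/(α+β) = 0.82, giving α = 0.82·150 = 123 and β = 150 − 123 = 27.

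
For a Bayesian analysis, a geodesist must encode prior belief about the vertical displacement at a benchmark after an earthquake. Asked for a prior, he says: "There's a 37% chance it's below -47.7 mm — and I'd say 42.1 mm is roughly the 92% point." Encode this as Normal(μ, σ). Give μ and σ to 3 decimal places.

μ = -30.543, σ = 51.701

For Normal(μ,σ), the p-quantile is μ + z_p·σ. Here z_{0.37} = -0.3319, z_{0.92} = 1.405.
So -47.7 = μ − 0.3319σ and 42.1 = μ + 1.405σ.
Subtracting: σ = (42.1 − -47.7)/(1.405 − (-0.3319)) = 51.701.
Then μ = -47.7 − (-0.3319)·51.701 = -30.543.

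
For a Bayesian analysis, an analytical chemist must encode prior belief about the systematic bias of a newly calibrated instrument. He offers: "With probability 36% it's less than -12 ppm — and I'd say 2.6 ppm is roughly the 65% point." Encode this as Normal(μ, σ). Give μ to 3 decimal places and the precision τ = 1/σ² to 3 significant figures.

For Normal(μ,σ), the p-quantile is μ + z_p·σ. Here z_{0.36} = -0.3585, z_{0.65} = 0.3853.
So -12 = μ − 0.3585σ and 2.6 = μ + 0.3853σ.
Subtracting: σ = (2.6 − -12)/(0.3853 − (-0.3585)) = 19.629.
Then μ = -12 − (-0.3585)·19.629 = -4.964.
Precision τ = 1/σ² = 1/19.63² = 0.0026.

μ = -4.964, τ = 0.0026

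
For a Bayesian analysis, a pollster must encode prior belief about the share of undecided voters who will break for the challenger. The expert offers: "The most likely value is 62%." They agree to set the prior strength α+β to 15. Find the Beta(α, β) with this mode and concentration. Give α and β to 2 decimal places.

For α,β > 1 the Beta mode is (α−1)/(α+β−2). With α+β = 15, the mode is (α−1)/13.
Set (α−1)/13 = 0.62 → α = 1 + 0.62·13 = 9.06.
β = 15 − α = 5.94.

α = 9.06, β = 5.94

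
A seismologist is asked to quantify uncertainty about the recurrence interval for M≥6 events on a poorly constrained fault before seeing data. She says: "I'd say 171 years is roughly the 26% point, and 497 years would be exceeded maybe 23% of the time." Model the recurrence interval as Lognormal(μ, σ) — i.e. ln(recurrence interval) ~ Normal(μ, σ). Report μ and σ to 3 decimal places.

μ ≈ 5.638, σ ≈ 0.772

If T ~ Lognormal(μ,σ) then ln T ~ Normal(μ,σ), so the p-quantile of ln T is μ + z_p·σ.
ln(171) = 5.142 and ln(497) = 6.209; z_{0.26} = -0.6433, z_{0.77} = 0.7388.
σ = (6.209 − 5.142)/(0.7388 − (-0.6433)) = 0.772.
μ = 5.142 − (-0.6433)·0.772 = 5.638.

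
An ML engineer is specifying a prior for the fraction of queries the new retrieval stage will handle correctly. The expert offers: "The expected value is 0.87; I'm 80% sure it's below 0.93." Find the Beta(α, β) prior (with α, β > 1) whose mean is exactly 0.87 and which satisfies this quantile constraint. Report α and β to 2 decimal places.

With mean 0.87 fixed, write α = 0.87s, β = 0.13s where s = α+β.
Need P(θ < 0.93) = 0.8 under Beta(0.87s, 0.13s). Normal approximation: (q−m)/√(m(1−m)/s) ≈ z_{0.8} = 0.842, so s ≈ 0.87·0.13·(0.842)²/(0.93−0.87)² = 22.3.
At s = 22.3: P(θ<0.93) ≈ 0.796. Adjusting to match 0.8 gives s ≈ 22.83.
So α = 0.87·22.83 ≈ 19.86, β = 0.13·22.83 ≈ 2.97.

α ≈ 19.86, β ≈ 2.97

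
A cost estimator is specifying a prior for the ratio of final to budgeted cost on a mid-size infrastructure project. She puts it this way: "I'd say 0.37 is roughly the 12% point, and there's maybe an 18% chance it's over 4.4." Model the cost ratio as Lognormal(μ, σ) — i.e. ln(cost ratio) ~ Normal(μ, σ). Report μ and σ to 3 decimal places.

If T ~ Lognormal(μ,σ) then ln T ~ Normal(μ,σ), so the p-quantile of ln T is μ + z_p·σ.
ln(0.37) = -0.9943 and ln(4.4) = 1.482; z_{0.12} = -1.175, z_{0.82} = 0.9154.
σ = (1.482 − -0.9943)/(0.9154 − (-1.175)) = 1.184.
μ = -0.9943 − (-1.175)·1.184 = 0.397.

μ ≈ 0.397, σ ≈ 1.184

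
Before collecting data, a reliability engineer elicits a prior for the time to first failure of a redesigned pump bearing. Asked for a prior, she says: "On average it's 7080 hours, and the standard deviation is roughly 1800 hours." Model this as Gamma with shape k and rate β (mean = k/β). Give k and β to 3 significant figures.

k ≈ 15.5, β ≈ 0.00219

For Gamma(k, rate β): mean = k/β, variance = k/β², so CV = 1/√k.
CV = SD/mean = 1800/7080 = 0.2542, hence k = 1/CV² = 15.5.
Then β = k/mean = 15.5/7080 = 0.00219.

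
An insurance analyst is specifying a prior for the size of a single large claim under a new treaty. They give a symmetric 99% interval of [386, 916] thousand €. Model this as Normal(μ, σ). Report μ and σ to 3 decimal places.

A symmetric 99% interval runs μ ± z·σ with z = 2.576.
Half-width = 265, so σ = 265/2.576 = 102.879.
μ is the interval midpoint, 651.000.

μ = 651.000, σ = 102.879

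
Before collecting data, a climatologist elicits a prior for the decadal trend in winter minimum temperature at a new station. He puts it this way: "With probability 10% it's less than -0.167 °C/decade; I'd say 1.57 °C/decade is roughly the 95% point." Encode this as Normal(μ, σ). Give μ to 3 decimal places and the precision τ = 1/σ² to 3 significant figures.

μ = 0.594, τ = 2.84

For Normal(μ,σ), the p-quantile is μ + z_p·σ. Here z_{0.1} = -1.282, z_{0.95} = 1.645.
So -0.167 = μ − 1.282σ and 1.57 = μ + 1.645σ.
Subtracting: σ = (1.57 − -0.167)/(1.645 − (-1.282)) = 0.594.
Then μ = -0.167 − (-1.282)·0.594 = 0.594.
Precision τ = 1/σ² = 1/0.5936² = 2.84.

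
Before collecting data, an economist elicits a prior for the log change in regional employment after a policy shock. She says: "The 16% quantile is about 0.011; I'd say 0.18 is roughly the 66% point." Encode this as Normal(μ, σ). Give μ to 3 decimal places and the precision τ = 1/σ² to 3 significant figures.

For Normal(μ,σ), the p-quantile is μ + z_p·σ. Here z_{0.16} = -0.9945, z_{0.66} = 0.4125.
So 0.011 = μ − 0.9945σ and 0.18 = μ + 0.4125σ.
Subtracting: σ = (0.18 − 0.011)/(0.4125 − (-0.9945)) = 0.120.
Then μ = 0.011 − (-0.9945)·0.120 = 0.130.
Precision τ = 1/σ² = 1/0.1201² = 69.3.

μ = 0.130, τ = 69.3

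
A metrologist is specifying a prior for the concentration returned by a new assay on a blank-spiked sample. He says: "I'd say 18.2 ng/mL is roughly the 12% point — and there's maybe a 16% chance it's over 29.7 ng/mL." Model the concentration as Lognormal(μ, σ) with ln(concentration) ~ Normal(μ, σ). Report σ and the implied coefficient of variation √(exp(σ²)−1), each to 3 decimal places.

If T ~ Lognormal(μ,σ) then ln T ~ Normal(μ,σ), so the p-quantile of ln T is μ + z_p·σ.
ln(18.2) = 2.901 and ln(29.7) = 3.391; z_{0.12} = -1.175, z_{0.84} = 0.9945.
σ = (3.391 − 2.901)/(0.9945 − (-1.175)) = 0.226.
μ = 2.901 − (-1.175)·0.226 = 3.167.
CV = √(exp(σ²)−1) = √(exp(0.0510)−1) = 0.229.

σ ≈ 0.226, CV ≈ 0.229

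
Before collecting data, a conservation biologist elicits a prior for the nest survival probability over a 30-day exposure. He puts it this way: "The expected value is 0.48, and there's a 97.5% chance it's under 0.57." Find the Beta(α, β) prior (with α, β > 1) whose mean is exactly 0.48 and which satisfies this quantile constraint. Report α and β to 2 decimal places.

With mean 0.48 fixed, write α = 0.48s, β = 0.52s where s = α+β.
Need P(θ < 0.57) = 0.975 under Beta(0.48s, 0.52s). Normal approximation: (q−m)/√(m(1−m)/s) ≈ z_{0.975} = 1.96, so s ≈ 0.48·0.52·(1.96)²/(0.57−0.48)² = 118.4.
At s = 118.4: P(θ<0.57) ≈ 0.975. Adjusting to match 0.975 gives s ≈ 117.79.
So α = 0.48·117.79 ≈ 56.54, β = 0.52·117.79 ≈ 61.25.

α ≈ 56.54, β ≈ 61.25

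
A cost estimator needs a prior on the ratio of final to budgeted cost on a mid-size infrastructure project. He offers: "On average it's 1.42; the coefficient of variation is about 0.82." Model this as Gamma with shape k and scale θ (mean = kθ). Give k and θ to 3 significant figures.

For Gamma(k, scale θ): mean = kθ, variance = kθ², so CV = 1/√k.
CV = 0.82, hence k = 1/CV² = 1.49.
Then θ = mean/k = 1.42/1.49 = 0.955.

k ≈ 1.49, θ ≈ 0.955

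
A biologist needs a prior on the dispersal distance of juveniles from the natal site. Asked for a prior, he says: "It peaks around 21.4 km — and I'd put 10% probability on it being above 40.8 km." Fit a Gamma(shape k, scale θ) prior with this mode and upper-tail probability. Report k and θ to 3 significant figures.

Gamma(k,θ) with k>1 has mode (k−1)θ, so θ = 21.4/(k−1).
Need P(X < 40.8) = 0.9 with θ tied to k this way. Start at k = 2, θ = 21.4: P(X<40.8) ≈ 0.568.
Too low — raise k to concentrate. Iterating converges to k ≈ 5.59.
Then θ = 21.4/(5.59−1) ≈ 4.66.

k ≈ 5.59, θ ≈ 4.66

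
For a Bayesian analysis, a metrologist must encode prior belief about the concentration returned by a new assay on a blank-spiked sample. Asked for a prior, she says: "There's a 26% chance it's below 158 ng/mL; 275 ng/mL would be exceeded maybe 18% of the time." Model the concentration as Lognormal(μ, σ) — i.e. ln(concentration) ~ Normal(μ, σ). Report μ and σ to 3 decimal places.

μ ≈ 5.291, σ ≈ 0.356

If T ~ Lognormal(μ,σ) then ln T ~ Normal(μ,σ), so the p-quantile of ln T is μ + z_p·σ.
ln(158) = 5.063 and ln(275) = 5.617; z_{0.26} = -0.6433, z_{0.82} = 0.9154.
σ = (5.617 − 5.063)/(0.9154 − (-0.6433)) = 0.356.
μ = 5.063 − (-0.6433)·0.356 = 5.291.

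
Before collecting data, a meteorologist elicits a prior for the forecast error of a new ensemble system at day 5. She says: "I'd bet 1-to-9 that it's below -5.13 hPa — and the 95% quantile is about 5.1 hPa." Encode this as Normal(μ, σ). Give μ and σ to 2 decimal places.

For Normal(μ,σ), the p-quantile is μ + z_p·σ. Here z_{0.1} = -1.282, z_{0.95} = 1.645.
So -5.13 = μ − 1.282σ and 5.1 = μ + 1.645σ.
Subtracting: σ = (5.1 − -5.13)/(1.645 − (-1.282)) = 3.50.
Then μ = -5.13 − (-1.282)·3.50 = -0.65.

μ = -0.65, σ = 3.50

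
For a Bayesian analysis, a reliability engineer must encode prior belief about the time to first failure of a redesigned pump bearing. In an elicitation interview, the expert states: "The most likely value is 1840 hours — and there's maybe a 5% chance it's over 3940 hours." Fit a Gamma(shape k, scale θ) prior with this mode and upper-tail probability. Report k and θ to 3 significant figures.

k ≈ 5.76, θ ≈ 387

Gamma(k,θ) with k>1 has mode (k−1)θ, so θ = 1840/(k−1).
Need P(X < 3940) = 0.95 with θ tied to k this way. Start at k = 2, θ = 1840: P(X<3940) ≈ 0.631.
Too low — raise k to concentrate. Iterating converges to k ≈ 5.76.
Then θ = 1840/(5.76−1) ≈ 387.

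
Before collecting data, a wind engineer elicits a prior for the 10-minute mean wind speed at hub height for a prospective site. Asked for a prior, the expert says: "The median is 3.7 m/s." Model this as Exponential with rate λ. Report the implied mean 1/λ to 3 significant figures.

mean ≈ 5.34 m/s

Exponential median = ln 2 / λ, so λ = ln 2 / 3.7 = 0.187.
Mean = 1/λ = 5.34 m/s.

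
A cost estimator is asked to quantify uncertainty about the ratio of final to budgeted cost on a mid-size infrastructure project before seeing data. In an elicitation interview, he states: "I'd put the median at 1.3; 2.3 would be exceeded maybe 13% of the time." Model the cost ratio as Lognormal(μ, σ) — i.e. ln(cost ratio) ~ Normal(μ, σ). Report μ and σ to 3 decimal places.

If T ~ Lognormal(μ,σ) then ln T ~ Normal(μ,σ), so the p-quantile of ln T is μ + z_p·σ.
ln(1.3) = 0.2624 and ln(2.3) = 0.8329; z_{0.5} = 0, z_{0.87} = 1.126.
σ = (0.8329 − 0.2624)/(1.126 − (0)) = 0.507.
μ = 0.2624 − (0)·0.507 = 0.262.

μ ≈ 0.262, σ ≈ 0.507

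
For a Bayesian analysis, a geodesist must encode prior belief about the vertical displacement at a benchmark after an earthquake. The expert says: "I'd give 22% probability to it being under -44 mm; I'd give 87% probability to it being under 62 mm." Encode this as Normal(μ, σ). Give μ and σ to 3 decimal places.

μ = -0.888, σ = 55.831

The p-quantile of Normal(μ,σ) is μ + z_p·σ, with z_{0.22} = -0.7722 and z_{0.87} = 1.126.
Eliminate σ: μ = (z₂·x₁ − z₁·x₂)/(z₂ − z₁) = (1.126·-44 − (-0.7722)·62)/1.899 = -0.888.
Then σ = (x₂ − x₁)/(z₂ − z₁) = (62 − -44)/1.899 = 55.831.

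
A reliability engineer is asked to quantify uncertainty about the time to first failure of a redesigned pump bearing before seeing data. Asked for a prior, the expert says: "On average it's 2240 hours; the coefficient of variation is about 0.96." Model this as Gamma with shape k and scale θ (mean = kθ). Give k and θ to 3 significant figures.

k ≈ 1.09, θ ≈ 2060

For Gamma(k, scale θ): mean = kθ, variance = kθ², so CV = 1/√k.
CV = 0.96, hence k = 1/CV² = 1.09.
Then θ = mean/k = 2240/1.09 = 2060.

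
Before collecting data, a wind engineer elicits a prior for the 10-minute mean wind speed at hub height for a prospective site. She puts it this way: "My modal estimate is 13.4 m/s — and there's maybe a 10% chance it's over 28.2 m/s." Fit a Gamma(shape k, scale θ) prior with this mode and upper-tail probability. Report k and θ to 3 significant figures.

Gamma(k,θ) with k>1 has mode (k−1)θ, so θ = 13.4/(k−1).
Need P(X < 28.2) = 0.9 with θ tied to k this way. Start at k = 2, θ = 13.4: P(X<28.2) ≈ 0.622.
Too low — raise k to concentrate. Iterating converges to k ≈ 4.47.
Then θ = 13.4/(4.47−1) ≈ 3.86.

k ≈ 4.47, θ ≈ 3.86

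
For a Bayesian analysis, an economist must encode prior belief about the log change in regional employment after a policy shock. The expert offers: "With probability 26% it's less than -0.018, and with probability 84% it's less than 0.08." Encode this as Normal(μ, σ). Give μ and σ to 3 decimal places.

μ = 0.020, σ = 0.060

For Normal(μ,σ), the p-quantile is μ + z_p·σ. Here z_{0.26} = -0.6433, z_{0.84} = 0.9945.
So -0.018 = μ − 0.6433σ and 0.08 = μ + 0.9945σ.
Subtracting: σ = (0.08 − -0.018)/(0.9945 − (-0.6433)) = 0.060.
Then μ = -0.018 − (-0.6433)·0.060 = 0.020.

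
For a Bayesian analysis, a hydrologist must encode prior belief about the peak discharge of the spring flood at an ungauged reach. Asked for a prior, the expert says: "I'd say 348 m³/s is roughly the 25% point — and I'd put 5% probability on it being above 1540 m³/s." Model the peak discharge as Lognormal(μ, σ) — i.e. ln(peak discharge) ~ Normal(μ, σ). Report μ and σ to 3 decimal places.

μ ≈ 6.285, σ ≈ 0.641

If T ~ Lognormal(μ,σ) then ln T ~ Normal(μ,σ), so the p-quantile of ln T is μ + z_p·σ.
ln(348) = 5.852 and ln(1540) = 7.34; z_{0.25} = -0.6745, z_{0.95} = 1.645.
σ = (7.34 − 5.852)/(1.645 − (-0.6745)) = 0.641.
μ = 5.852 − (-0.6745)·0.641 = 6.285.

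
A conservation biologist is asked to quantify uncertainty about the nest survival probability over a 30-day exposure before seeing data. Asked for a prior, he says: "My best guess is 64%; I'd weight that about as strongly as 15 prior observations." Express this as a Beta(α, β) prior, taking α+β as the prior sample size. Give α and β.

α = 9.6, β = 5.4

Under the effective-sample-size interpretation, Beta(α, β) has prior mean α/(α+β) and prior sample size α+β.
So α+β = 15 and α/(α+β) = 0.64, giving α = 0.64·15 = 9.6 and β = 15 − 9.6 = 5.4.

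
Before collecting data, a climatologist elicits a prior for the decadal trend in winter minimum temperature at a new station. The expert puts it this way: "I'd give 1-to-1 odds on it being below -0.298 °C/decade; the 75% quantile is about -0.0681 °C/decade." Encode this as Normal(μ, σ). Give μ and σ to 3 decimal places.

μ = -0.298, σ = 0.341

For Normal(μ,σ), the p-quantile is μ + z_p·σ. Here z_{0.5} = 0, z_{0.75} = 0.6745.
So -0.298 = μ + 0σ and -0.0681 = μ + 0.6745σ.
Subtracting: σ = (-0.0681 − -0.298)/(0.6745 − (0)) = 0.341.
Then μ = -0.298 − (0)·0.341 = -0.298.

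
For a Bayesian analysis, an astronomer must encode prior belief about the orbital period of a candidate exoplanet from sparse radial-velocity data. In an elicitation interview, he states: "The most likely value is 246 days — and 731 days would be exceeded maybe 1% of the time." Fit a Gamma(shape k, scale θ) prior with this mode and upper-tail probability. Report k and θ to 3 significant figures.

k ≈ 4.8, θ ≈ 64.7

Gamma(k,θ) with k>1 has mode (k−1)θ, so θ = 246/(k−1).
Need P(X < 731) = 0.99 with θ tied to k this way. Start at k = 2, θ = 246: P(X<731) ≈ 0.797.
Too low — raise k to concentrate. Iterating converges to k ≈ 4.8.
Then θ = 246/(4.8−1) ≈ 64.7.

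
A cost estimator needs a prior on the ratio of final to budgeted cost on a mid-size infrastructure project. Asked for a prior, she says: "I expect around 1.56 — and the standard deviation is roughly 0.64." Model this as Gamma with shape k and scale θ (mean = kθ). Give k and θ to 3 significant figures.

For Gamma(k, scale θ): mean = kθ, variance = kθ², so CV = 1/√k.
CV = SD/mean = 0.64/1.56 = 0.4103, hence k = 1/CV² = 5.94.
Then θ = mean/k = 1.56/5.94 = 0.263.

k ≈ 5.94, θ ≈ 0.263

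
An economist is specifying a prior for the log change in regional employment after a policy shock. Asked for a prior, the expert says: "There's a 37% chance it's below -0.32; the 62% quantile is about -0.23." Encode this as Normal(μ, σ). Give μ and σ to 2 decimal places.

The p-quantile of Normal(μ,σ) is μ + z_p·σ, with z_{0.37} = -0.3319 and z_{0.62} = 0.3055.
Eliminate σ: μ = (z₂·x₁ − z₁·x₂)/(z₂ − z₁) = (0.3055·-0.32 − (-0.3319)·-0.23)/0.6373 = -0.27.
Then σ = (x₂ − x₁)/(z₂ − z₁) = (-0.23 − -0.32)/0.6373 = 0.14.

μ = -0.27, σ = 0.14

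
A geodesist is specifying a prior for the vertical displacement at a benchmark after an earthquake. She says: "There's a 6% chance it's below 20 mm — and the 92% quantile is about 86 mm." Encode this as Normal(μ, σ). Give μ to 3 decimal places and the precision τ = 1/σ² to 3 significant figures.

For Normal(μ,σ), the p-quantile is μ + z_p·σ. Here z_{0.06} = -1.555, z_{0.92} = 1.405.
So 20 = μ − 1.555σ and 86 = μ + 1.405σ.
Subtracting: σ = (86 − 20)/(1.405 − (-1.555)) = 22.298.
Then μ = 20 − (-1.555)·22.298 = 54.669.
Precision τ = 1/σ² = 1/22.3² = 0.00201.

μ = 54.669, τ = 0.00201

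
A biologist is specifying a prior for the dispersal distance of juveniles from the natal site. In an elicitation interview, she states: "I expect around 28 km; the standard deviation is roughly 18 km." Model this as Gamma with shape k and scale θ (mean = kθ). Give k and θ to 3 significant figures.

k ≈ 2.42, θ ≈ 11.6

For Gamma(k, scale θ): mean = kθ, variance = kθ², so CV = 1/√k.
CV = SD/mean = 18/28 = 0.6429, hence k = 1/CV² = 2.42.
Then θ = mean/k = 28/2.42 = 11.6.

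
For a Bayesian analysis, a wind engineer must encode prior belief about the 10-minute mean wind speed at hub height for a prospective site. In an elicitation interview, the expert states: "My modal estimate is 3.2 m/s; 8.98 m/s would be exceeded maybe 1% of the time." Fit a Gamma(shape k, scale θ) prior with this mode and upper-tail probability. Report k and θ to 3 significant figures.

k ≈ 5.3, θ ≈ 0.745

Gamma(k,θ) with k>1 has mode (k−1)θ, so θ = 3.2/(k−1).
Need P(X < 8.98) = 0.99 with θ tied to k this way. Start at k = 2, θ = 3.2: P(X<8.98) ≈ 0.770.
Too low — raise k to concentrate. Iterating converges to k ≈ 5.3.
Then θ = 3.2/(5.3−1) ≈ 0.745.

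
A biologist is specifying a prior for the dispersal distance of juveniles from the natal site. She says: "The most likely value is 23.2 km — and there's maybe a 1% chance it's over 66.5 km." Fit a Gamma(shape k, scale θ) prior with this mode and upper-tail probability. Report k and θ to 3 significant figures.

k ≈ 5.1, θ ≈ 5.65

Gamma(k,θ) with k>1 has mode (k−1)θ, so θ = 23.2/(k−1).
Need P(X < 66.5) = 0.99 with θ tied to k this way. Start at k = 2, θ = 23.2: P(X<66.5) ≈ 0.780.
Too low — raise k to concentrate. Iterating converges to k ≈ 5.1.
Then θ = 23.2/(5.1−1) ≈ 5.65.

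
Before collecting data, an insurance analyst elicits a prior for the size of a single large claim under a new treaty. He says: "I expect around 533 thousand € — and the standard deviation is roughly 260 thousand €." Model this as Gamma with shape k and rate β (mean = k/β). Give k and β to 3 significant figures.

k ≈ 4.2, β ≈ 0.00788

For Gamma(k, rate β): mean = k/β, variance = k/β², so CV = 1/√k.
CV = SD/mean = 260/533 = 0.4878, hence k = 1/CV² = 4.2.
Then β = k/mean = 4.2/533 = 0.00788.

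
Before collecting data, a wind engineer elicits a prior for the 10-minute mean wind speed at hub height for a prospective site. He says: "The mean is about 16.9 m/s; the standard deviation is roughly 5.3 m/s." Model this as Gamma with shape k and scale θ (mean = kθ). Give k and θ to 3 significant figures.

For Gamma(k, scale θ): mean = kθ, variance = kθ², so CV = 1/√k.
CV = SD/mean = 5.3/16.9 = 0.3136, hence k = 1/CV² = 10.2.
Then θ = mean/k = 16.9/10.2 = 1.66.

k ≈ 10.2, θ ≈ 1.66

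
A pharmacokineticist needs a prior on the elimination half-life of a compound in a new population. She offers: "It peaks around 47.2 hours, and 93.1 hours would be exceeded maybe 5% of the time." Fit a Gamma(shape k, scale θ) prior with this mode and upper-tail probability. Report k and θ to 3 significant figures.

Gamma(k,θ) with k>1 has mode (k−1)θ, so θ = 47.2/(k−1).
Need P(X < 93.1) = 0.95 with θ tied to k this way. Start at k = 2, θ = 47.2: P(X<93.1) ≈ 0.586.
Too low — raise k to concentrate. Iterating converges to k ≈ 7.01.
Then θ = 47.2/(7.01−1) ≈ 7.85.

k ≈ 7.01, θ ≈ 7.85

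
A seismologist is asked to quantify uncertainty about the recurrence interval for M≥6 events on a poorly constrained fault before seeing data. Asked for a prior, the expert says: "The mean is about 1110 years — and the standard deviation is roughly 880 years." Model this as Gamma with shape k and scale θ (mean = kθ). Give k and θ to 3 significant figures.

k ≈ 1.59, θ ≈ 698

For Gamma(k, scale θ): mean = kθ, variance = kθ², so CV = 1/√k.
CV = SD/mean = 880/1110 = 0.7928, hence k = 1/CV² = 1.59.
Then θ = mean/k = 1110/1.59 = 698.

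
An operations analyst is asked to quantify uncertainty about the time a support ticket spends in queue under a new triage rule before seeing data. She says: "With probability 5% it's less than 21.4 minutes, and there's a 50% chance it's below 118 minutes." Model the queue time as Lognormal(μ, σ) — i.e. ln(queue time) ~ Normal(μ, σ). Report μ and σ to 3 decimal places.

μ ≈ 4.771, σ ≈ 1.038

If T ~ Lognormal(μ,σ) then ln T ~ Normal(μ,σ), so the p-quantile of ln T is μ + z_p·σ.
ln(21.4) = 3.063 and ln(118) = 4.771; z_{0.05} = -1.645, z_{0.5} = 0.
σ = (4.771 − 3.063)/(0 − (-1.645)) = 1.038.
μ = 3.063 − (-1.645)·1.038 = 4.771.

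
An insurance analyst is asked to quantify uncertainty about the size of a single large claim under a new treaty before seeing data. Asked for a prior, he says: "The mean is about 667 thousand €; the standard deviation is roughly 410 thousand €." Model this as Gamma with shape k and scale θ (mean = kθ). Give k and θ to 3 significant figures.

k ≈ 2.65, θ ≈ 252

For Gamma(k, scale θ): mean = kθ, variance = kθ², so CV = 1/√k.
CV = SD/mean = 410/667 = 0.6147, hence k = 1/CV² = 2.65.
Then θ = mean/k = 667/2.65 = 252.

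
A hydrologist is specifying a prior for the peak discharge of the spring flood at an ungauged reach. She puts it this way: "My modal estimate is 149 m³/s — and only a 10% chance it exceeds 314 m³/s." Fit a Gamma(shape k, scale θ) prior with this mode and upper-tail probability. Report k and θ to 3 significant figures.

Gamma(k,θ) with k>1 has mode (k−1)θ, so θ = 149/(k−1).
Need P(X < 314) = 0.9 with θ tied to k this way. Start at k = 2, θ = 149: P(X<314) ≈ 0.622.
Too low — raise k to concentrate. Iterating converges to k ≈ 4.46.
Then θ = 149/(4.46−1) ≈ 43.1.

k ≈ 4.46, θ ≈ 43.1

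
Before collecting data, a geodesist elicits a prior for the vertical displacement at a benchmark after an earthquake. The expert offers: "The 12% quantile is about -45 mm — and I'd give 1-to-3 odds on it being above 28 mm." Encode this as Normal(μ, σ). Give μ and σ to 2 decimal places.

For Normal(μ,σ), the p-quantile is μ + z_p·σ. Here z_{0.12} = -1.175, z_{0.75} = 0.6745.
So -45 = μ − 1.175σ and 28 = μ + 0.6745σ.
Subtracting: σ = (28 − -45)/(0.6745 − (-1.175)) = 39.47.
Then μ = -45 − (-1.175)·39.47 = 1.38.

μ = 1.38, σ = 39.47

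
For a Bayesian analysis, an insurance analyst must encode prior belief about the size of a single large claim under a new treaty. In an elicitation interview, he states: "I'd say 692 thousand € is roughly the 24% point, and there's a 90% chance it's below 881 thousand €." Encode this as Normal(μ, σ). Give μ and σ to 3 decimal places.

μ = 759.153, σ = 95.077

The p-quantile of Normal(μ,σ) is μ + z_p·σ, with z_{0.24} = -0.7063 and z_{0.9} = 1.282.
Eliminate σ: μ = (z₂·x₁ − z₁·x₂)/(z₂ − z₁) = (1.282·692 − (-0.7063)·881)/1.988 = 759.153.
Then σ = (x₂ − x₁)/(z₂ − z₁) = (881 − 692)/1.988 = 95.077.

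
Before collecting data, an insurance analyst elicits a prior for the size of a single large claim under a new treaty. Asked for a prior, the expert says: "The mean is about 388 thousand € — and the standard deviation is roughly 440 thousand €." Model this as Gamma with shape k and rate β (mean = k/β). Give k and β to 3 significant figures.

For Gamma(k, rate β): mean = k/β, variance = k/β², so CV = 1/√k.
CV = SD/mean = 440/388 = 1.134, hence k = 1/CV² = 0.778.
Then β = k/mean = 0.778/388 = 0.002.

k ≈ 0.778, β ≈ 0.002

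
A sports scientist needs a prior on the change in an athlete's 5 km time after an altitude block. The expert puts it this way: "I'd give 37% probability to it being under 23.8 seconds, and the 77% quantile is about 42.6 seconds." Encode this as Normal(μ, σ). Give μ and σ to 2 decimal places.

For Normal(μ,σ), the p-quantile is μ + z_p·σ. Here z_{0.37} = -0.3319, z_{0.77} = 0.7388.
So 23.8 = μ − 0.3319σ and 42.6 = μ + 0.7388σ.
Subtracting: σ = (42.6 − 23.8)/(0.7388 − (-0.3319)) = 17.56.
Then μ = 23.8 − (-0.3319)·17.56 = 29.63.

μ = 29.63, σ = 17.56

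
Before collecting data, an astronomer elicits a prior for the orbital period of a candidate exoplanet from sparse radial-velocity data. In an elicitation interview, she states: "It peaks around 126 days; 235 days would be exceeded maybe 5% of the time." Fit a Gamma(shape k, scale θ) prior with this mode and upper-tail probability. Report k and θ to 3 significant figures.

Gamma(k,θ) with k>1 has mode (k−1)θ, so θ = 126/(k−1).
Need P(X < 235) = 0.95 with θ tied to k this way. Start at k = 2, θ = 126: P(X<235) ≈ 0.556.
Too low — raise k to concentrate. Iterating converges to k ≈ 8.16.
Then θ = 126/(8.16−1) ≈ 17.6.

k ≈ 8.16, θ ≈ 17.6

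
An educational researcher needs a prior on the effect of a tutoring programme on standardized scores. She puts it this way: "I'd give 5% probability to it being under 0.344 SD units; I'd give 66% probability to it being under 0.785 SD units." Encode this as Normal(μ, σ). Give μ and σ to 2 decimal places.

μ = 0.70, σ = 0.21

For Normal(μ,σ), the p-quantile is μ + z_p·σ. Here z_{0.05} = -1.645, z_{0.66} = 0.4125.
So 0.344 = μ − 1.645σ and 0.785 = μ + 0.4125σ.
Subtracting: σ = (0.785 − 0.344)/(0.4125 − (-1.645)) = 0.21.
Then μ = 0.344 − (-1.645)·0.21 = 0.70.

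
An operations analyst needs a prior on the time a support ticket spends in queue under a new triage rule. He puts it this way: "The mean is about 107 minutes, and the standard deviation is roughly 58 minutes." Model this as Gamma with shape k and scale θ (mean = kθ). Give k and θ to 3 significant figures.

k ≈ 3.4, θ ≈ 31.4

For Gamma(k, scale θ): mean = kθ, variance = kθ², so CV = 1/√k.
CV = SD/mean = 58/107 = 0.5421, hence k = 1/CV² = 3.4.
Then θ = mean/k = 107/3.4 = 31.4.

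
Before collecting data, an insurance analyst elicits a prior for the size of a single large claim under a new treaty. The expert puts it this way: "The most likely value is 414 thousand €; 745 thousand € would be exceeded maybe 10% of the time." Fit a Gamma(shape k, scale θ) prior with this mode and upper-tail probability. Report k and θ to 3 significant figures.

k ≈ 6.52, θ ≈ 75.1

Gamma(k,θ) with k>1 has mode (k−1)θ, so θ = 414/(k−1).
Need P(X < 745) = 0.9 with θ tied to k this way. Start at k = 2, θ = 414: P(X<745) ≈ 0.537.
Too low — raise k to concentrate. Iterating converges to k ≈ 6.52.
Then θ = 414/(6.52−1) ≈ 75.1.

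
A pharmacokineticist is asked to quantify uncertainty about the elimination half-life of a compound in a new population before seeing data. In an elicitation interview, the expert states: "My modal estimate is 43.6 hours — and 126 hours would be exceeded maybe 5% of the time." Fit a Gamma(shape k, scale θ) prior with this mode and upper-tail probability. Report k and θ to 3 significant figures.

Gamma(k,θ) with k>1 has mode (k−1)θ, so θ = 43.6/(k−1).
Need P(X < 126) = 0.95 with θ tied to k this way. Start at k = 2, θ = 43.6: P(X<126) ≈ 0.784.
Too low — raise k to concentrate. Iterating converges to k ≈ 3.37.
Then θ = 43.6/(3.37−1) ≈ 18.4.

k ≈ 3.37, θ ≈ 18.4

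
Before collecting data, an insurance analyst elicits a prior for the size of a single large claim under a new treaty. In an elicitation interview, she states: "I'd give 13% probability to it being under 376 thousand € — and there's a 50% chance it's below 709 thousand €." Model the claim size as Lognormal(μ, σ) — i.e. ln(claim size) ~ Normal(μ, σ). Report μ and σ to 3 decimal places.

If T ~ Lognormal(μ,σ) then ln T ~ Normal(μ,σ), so the p-quantile of ln T is μ + z_p·σ.
ln(376) = 5.93 and ln(709) = 6.564; z_{0.13} = -1.126, z_{0.5} = 0.
σ = (6.564 − 5.93)/(0 − (-1.126)) = 0.563.
μ = 5.93 − (-1.126)·0.563 = 6.564.

μ ≈ 6.564, σ ≈ 0.563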